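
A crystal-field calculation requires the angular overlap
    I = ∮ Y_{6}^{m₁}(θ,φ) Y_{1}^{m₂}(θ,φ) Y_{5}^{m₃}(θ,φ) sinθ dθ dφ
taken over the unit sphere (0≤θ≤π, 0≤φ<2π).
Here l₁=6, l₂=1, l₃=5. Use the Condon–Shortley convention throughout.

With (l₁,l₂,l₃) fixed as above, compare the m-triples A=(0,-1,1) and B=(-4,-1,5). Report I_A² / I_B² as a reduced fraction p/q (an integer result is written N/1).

15/1

l's match ⇒ only the (l;m) 3-j factors differ between A and B.
A: triangle coeff Δ(6,1,5) = 1/858; Σ_t [0,0]: t=0:+1/34560 = 1/34560; (3j)²=5/286 [(6 1 5; 0 -1 1)], sign=+1
B: triangle coeff Δ(6,1,5) = 1/858; Σ_t [0,0]: t=0:+1/7257600 = 1/7257600; (3j)²=1/858 [(6 1 5; -4 -1 5)], sign=+1
I_A²/I_B² = (5/286)/(1/858) = 15/1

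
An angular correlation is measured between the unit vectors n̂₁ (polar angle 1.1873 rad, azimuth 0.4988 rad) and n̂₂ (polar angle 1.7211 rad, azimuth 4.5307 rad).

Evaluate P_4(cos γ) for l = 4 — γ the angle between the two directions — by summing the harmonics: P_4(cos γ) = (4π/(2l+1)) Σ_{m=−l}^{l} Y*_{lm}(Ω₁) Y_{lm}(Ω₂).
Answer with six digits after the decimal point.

-0.425145

Addition theorem: P_4(cos γ) = (4π/9) Σ_m Y*_{lm}(Ω₁) Y_{lm}(Ω₂), m = −4…4:
  m=-4: Y*=(-0.134774, 0.298261)  Y=(0.316055, 0.281002)  product (-0.126408, 0.056395)
  m=-3: Y*=(0.027762, 0.372476)  Y=(-0.093925, 0.154905)  product (-0.060306, -0.030684)
  m=-2: Y*=(-0.003121, -0.004835)  Y=(0.257694, 0.097992)  product (-0.000330, -0.001552)
  m=-1: Y*=(-0.291191, -0.158625)  Y=(-0.035981, 0.195851)  product (0.041544, -0.051323)
  m=+0: Y*=(-0.054373, -0.000000)  Y=(0.248062, 0.000000)  product (-0.013488, -0.000000)
  m=+1: Y*=(0.291191, -0.158625)  Y=(0.035981, 0.195851)  product (0.041544, 0.051323)
  m=+2: Y*=(-0.003121, 0.004835)  Y=(0.257694, -0.097992)  product (-0.000330, 0.001552)
  m=+3: Y*=(-0.027762, 0.372476)  Y=(0.093925, 0.154905)  product (-0.060306, 0.030684)
  m=+4: Y*=(-0.134774, -0.298261)  Y=(0.316055, -0.281002)  product (-0.126408, -0.056395)
Total Σ_m = (-0.304488, 0.000000). Multiply by 1.396263: (-0.425145, 0.000000). P_4(cos γ) = -0.425145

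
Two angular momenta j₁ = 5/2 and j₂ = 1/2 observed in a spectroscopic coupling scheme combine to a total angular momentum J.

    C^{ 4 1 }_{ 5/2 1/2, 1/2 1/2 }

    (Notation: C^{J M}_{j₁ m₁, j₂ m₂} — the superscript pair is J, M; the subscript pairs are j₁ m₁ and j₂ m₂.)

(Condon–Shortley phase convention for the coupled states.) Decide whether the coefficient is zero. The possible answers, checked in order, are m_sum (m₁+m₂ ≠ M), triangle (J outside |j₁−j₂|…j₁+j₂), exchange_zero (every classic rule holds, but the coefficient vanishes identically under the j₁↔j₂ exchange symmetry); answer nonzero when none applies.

m-sum: m₁+m₂ = 1/2+1/2 = 1, M = 1  ✓
triangle: need |j₁−j₂| ≤ J ≤ j₁+j₂, i.e. J ∈ [2, 3]; J = 4 is outside ✗ ⇒ coefficient is 0

triangle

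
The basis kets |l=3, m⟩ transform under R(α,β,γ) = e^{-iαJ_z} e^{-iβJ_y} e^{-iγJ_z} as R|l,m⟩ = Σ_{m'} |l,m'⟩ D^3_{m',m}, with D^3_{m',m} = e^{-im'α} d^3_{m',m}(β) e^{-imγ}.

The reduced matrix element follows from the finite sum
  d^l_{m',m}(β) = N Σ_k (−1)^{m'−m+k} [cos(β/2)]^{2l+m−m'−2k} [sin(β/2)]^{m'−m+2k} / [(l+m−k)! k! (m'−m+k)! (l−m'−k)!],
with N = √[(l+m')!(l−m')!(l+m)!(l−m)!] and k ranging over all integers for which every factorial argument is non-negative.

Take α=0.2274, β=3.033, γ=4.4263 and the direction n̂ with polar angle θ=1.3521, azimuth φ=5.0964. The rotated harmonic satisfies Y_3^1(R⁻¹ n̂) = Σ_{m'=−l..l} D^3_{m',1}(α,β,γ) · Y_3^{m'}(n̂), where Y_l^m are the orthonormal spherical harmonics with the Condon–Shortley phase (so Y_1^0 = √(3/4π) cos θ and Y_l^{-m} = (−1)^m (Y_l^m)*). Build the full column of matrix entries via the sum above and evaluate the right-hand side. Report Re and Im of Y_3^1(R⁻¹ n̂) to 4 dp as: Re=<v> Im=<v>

Need the full column D^3_{m',1} for m'=−3..3 at α=0.2274, β=3.0330, γ=4.4263.
cos(β/2)=0.054270, sin(β/2)=0.998526
d^3_{-3,1}: single k=4 term ⇒ +0.011340;  D = -0.009343+0.006426i
d^3_{-2,1}: k∈[3..4] ⇒ +0.001006 -0.170355 = -0.169348;  D = +0.114301-0.124957i
d^3_{-1,1}: k∈[2..4] ⇒ +0.000052 -0.023423 +0.991190 = +0.967819;  D = -0.475411+0.843005i
d^3_{0,1}: k∈[1..3] ⇒ +0.000002 -0.001654 +0.186614 = +0.184962;  D = -0.052197+0.177445i
d^3_{1,1}: k∈[0..2] ⇒ +0.000000 -0.000069 +0.017567 = +0.017498;  D = -0.001026+0.017468i
d^3_{2,1}: k∈[0..1] ⇒ -0.000001 +0.001006 = +0.001005;  D = +0.000169+0.000991i
d^3_{3,1}: single k=0 term ⇒ +0.000033;  D = +0.000013+0.000031i
Y_3^{m'}(θ=1.3521,φ=5.0964) and Σ D·Y over m':
  (-0.0093+0.0064i)·(-0.3546-0.1578i)  (+0.1143-0.1250i)·(-0.1520+0.1468i)  (-0.4754+0.8430i)·(-0.0904-0.2237i)  (-0.0522+0.1774i)·(-0.2238+0.0000i)  (-0.0010+0.0175i)·(+0.0904-0.2237i)  (+0.0002+0.0010i)·(-0.1520-0.1468i)  (+0.0000+0.0000i)·(+0.3546-0.1578i)
Y_3^1(R⁻¹ n̂) = +0.252440+0.027033i

Re=0.2524 Im=0.0270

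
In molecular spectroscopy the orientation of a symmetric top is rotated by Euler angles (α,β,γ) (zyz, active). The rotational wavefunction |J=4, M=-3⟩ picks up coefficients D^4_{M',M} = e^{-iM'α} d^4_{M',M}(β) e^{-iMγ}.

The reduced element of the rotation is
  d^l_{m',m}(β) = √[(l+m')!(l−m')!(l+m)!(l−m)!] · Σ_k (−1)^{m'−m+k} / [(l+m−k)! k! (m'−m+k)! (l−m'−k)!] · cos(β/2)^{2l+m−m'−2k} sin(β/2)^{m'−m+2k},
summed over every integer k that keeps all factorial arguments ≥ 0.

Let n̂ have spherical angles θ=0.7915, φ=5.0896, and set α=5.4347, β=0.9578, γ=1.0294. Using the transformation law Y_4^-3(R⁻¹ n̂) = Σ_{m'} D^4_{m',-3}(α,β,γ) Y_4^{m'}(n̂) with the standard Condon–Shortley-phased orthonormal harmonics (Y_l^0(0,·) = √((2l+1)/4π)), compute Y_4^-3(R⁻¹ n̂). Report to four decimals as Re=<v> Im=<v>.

Need the full column D^4_{m',-3} for m'=−4..4 at α=5.4347, β=0.9578, γ=1.0294.
cos(β/2)=0.887502, sin(β/2)=0.460803
d^4_{-4,-3}: single k=1 term ⇒ +0.565258;  D = +0.539044-0.170143i
d^4_{-3,-3}: k∈[0..1] ⇒ +0.384907 -0.726350 = -0.341443;  D = -0.292376-0.176351i
d^4_{-2,-3}: k∈[0..1] ⇒ -0.747767 +0.604755 = -0.143012;  D = -0.025542-0.140712i
d^4_{-1,-3}: k∈[0..1] ⇒ +0.823604 -0.370049 = +0.453555;  D = -0.281267+0.355811i
d^4_{0,-3}: k∈[0..1] ⇒ -0.637467 +0.171850 = -0.465617;  D = +0.464954-0.024849i
d^4_{1,-3}: k∈[0..1] ⇒ +0.370049 -0.059855 = +0.310194;  D = -0.217203-0.221456i
d^4_{2,-3}: k∈[0..1] ⇒ -0.163031 +0.014650 = -0.148381;  D = -0.010790+0.147988i
d^4_{3,-3}: k∈[0..1] ⇒ +0.052787 -0.002033 = +0.050754;  D = +0.040419-0.030697i
d^4_{4,-3}: single k=0 term ⇒ -0.011074;  D = -0.010856-0.002189i
Y_4^{m'}(θ=0.7915,φ=5.0896) and Σ D·Y over m':
  (+0.5390-0.1701i)·(+0.0070-0.1131i)  (-0.2924-0.1764i)·(-0.2867-0.1347i)  (-0.0255-0.1407i)·(-0.3031+0.2849i)  (-0.2813+0.3558i)·(+0.0398+0.1006i)  (+0.4650-0.0248i)·(-0.3469+0.0000i)  (-0.2172-0.2215i)·(-0.0398+0.1006i)  (-0.0108+0.1480i)·(-0.3031-0.2849i)  (+0.0404-0.0307i)·(+0.2867-0.1347i)  (-0.0109-0.0022i)·(+0.0070+0.1131i)
Y_4^-3(R⁻¹ n̂) = -0.031857-0.012655i

Re=-0.0319 Im=-0.0127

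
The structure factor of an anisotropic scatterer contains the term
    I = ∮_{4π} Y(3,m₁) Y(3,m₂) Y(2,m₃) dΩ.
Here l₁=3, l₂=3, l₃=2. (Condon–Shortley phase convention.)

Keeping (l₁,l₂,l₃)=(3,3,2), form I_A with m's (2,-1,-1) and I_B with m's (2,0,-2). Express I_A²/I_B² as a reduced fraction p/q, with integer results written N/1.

3/4

l's match ⇒ only the (l;m) 3-j factors differ between A and B.
A: triangle coeff Δ(3,3,2) = 1/3780; Σ_t [0,1]: t=0:+1/48 t=1:−1/12 = -1/16; (3j)²=1/28 [(3 3 2; 2 -1 -1)], sign=+1
B: triangle coeff Δ(3,3,2) = 1/3780; Σ_t [1,1]: t=1:−1/24 = -1/24; (3j)²=1/21 [(3 3 2; 2 0 -2)], sign=-1
I_A²/I_B² = (1/28)/(1/21) = 3/4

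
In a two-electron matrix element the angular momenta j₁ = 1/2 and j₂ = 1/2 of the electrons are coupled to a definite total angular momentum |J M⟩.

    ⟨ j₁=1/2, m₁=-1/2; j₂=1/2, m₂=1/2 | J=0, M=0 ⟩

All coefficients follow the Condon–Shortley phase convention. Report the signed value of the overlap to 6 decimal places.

−√(1/2) ≈ -0.707107

triangle: 1!×0!×0!/2! = 1/2
(j±m)!: 0!×1!×1!×0!×0!×0! = 1
prefactor² = (2J+1)×Δ×N² = 1/2
  k=1: −1/(1!×0!×0!×0!×0!×0!) = -1
Σ = -1  ⇒  CG² = 1/2×(-1)² = 1/2
CG = −√(1/2) = -0.707107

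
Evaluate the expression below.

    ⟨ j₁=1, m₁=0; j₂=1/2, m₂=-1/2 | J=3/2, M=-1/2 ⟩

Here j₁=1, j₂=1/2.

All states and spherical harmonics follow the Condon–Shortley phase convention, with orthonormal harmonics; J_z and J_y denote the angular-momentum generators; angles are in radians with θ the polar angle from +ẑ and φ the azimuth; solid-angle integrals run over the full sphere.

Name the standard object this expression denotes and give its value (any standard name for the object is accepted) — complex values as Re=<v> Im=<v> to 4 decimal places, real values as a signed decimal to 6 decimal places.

Clebsch–Gordan coefficient, +√(2/3) ≈ +0.816497

This is a Clebsch–Gordan (vector-coupling) coefficient.
triangle: 0!×2!×1!/4! = 2/24
(j±m)!: 1!×1!×0!×1!×1!×2! = 2
prefactor² = (2J+1)×Δ×N² = 2/3
  k=0: +1/(0!×0!×1!×0!×1!×1!) = 1
Σ = 1  ⇒  CG² = 2/3×1² = 2/3
CG = +√(2/3) = +0.816497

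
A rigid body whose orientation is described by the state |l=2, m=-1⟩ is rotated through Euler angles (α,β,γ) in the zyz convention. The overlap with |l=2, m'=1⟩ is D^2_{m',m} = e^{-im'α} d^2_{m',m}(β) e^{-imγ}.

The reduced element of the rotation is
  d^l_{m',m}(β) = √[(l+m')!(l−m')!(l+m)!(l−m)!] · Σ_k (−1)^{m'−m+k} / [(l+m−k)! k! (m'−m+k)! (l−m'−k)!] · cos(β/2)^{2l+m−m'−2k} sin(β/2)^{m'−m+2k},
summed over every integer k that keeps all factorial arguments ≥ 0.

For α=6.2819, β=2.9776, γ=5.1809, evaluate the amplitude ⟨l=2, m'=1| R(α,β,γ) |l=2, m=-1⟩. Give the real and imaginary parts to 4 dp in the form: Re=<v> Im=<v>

D^2_{1,-1}(6.2819,2.9776,5.1809) = e^{-i·1·6.2819}·d^2_{1,-1}(2.9776)·e^{-i·-1·5.1809}. Compute d first:
c=cos(2.977600/2)=0.081904, s=sin(2.977600/2)=0.996640; N=√[6·1·1·6]=6.000000
k∈{0,1} keeps every argument non-negative
  k=0: (−1)^2·6.0000/(2)·0.0819^2·0.9966^2 = +0.019990
  k=1: (−1)^3·6.0000/(6)·0.0819^0·0.9966^4 = -0.986628
d^2_{1,-1}(2.9776) = +0.019990 -0.986628 = -0.966638
Phases: e^{-i·(1)·6.2819}=+0.999999+0.001285i, e^{-i·(-1)·5.1809}=+0.451558-0.892242i ⇒ D=-0.437602+0.861913i

Re=-0.4376 Im=0.8619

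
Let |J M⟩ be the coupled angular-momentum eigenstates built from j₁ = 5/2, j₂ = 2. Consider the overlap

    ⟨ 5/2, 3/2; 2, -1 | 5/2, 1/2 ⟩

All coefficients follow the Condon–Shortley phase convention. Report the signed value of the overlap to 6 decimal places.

+√(6/35) = +0.414039

√[6·2!3!2!/8! · 4!1!1!3!3!2!] = √(216/35)
  +(−1)^0/∏(0,2,1,1,2,1)! = 1/4  (running 1/4)
  +(−1)^1/∏(1,1,0,0,3,2)! = -1/12  (running 1/6)
⟨..|..⟩ = √(216/35)·(1/6) = +0.414039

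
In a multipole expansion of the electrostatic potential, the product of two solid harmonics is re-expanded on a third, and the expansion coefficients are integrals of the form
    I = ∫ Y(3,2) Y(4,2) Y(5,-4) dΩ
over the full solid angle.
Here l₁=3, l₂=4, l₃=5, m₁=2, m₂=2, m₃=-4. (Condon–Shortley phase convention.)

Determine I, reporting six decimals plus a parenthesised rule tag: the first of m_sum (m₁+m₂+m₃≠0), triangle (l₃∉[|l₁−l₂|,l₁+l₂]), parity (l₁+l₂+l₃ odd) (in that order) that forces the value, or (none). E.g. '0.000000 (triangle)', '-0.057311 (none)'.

0.143343 (none)

Checks pass: Σm=0; 12 even; l₃=5∈[1,7].
(2·3+1)(2·4+1)(2·5+1) = 693
Δ: 2! 4! 6! / 13! → 1/180180
sum: t=0:+1/576 t=1:−1/144 t=2:+1/576 = -1/288
3j²(3 4 5; 0 0 0) = Δ·Π!·Σ² = 20/1001  (sign +1)
sum: t=0:+1/8640 t=1:−1/2880 = -1/4320
3j²(3 4 5; 2 2 -4) = Δ·Π!·Σ² = 8/429  (sign +1)
combine: 4πI² = 693·20/1001·8/429 = 480/1859
take √, sign +1: I = 0.14334284
No selection rule forces the value: the integral is nonzero (none).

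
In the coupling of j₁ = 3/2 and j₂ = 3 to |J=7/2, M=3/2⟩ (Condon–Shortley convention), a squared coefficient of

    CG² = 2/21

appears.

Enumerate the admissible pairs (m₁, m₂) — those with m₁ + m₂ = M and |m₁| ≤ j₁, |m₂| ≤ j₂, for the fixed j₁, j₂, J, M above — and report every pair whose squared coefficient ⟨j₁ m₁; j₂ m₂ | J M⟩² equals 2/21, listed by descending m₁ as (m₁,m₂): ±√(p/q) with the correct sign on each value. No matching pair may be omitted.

(-3/2,3): −√(2/21)

Admissible pairs with m₁+m₂ = M = 3/2: (-3/2,3), (-1/2,2), (1/2,1), (3/2,0)
  (m₁,m₂)=(3/2,0): CG² = 10/21, CG = +√(10/21)
  (m₁,m₂)=(1/2,1): CG² = 0/1, CG = 0
  (m₁,m₂)=(-1/2,2): CG² = 3/7, CG = −√(3/7)
  (m₁,m₂)=(-3/2,3): CG² = 2/21, CG = −√(2/21)   ← matches the target
Pairs with CG² = 2/21: (-3/2,3): −√(2/21)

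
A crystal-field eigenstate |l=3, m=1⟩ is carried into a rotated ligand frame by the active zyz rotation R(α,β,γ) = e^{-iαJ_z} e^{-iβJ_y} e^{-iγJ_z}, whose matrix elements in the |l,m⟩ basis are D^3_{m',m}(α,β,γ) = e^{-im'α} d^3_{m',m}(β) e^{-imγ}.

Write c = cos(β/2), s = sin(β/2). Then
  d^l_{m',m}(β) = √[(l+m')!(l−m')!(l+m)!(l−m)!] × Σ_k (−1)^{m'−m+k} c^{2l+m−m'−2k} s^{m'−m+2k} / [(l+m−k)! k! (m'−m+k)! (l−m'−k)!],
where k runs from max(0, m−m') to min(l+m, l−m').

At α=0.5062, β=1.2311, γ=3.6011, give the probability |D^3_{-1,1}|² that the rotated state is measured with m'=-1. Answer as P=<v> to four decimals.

First d^3_{-1,1}(β=1.2311), then the phase factors e^{-i(-1)α} and e^{-i(1)γ}:
Half-angle: c=0.816456, s=0.577408. N=√(2·24·24·2)=48.000000
Admissible k: 2..4 (factorial args all ≥0)
  k=2: (−1)^0·48.0000/(8)·0.8165^4·0.5774^2 = +0.888889
  k=3: (−1)^1·48.0000/(6)·0.8165^2·0.5774^4 = -0.592769
  k=4: (−1)^2·48.0000/(48)·0.8165^0·0.5774^6 = +0.037059
d^3_{-1,1}(1.2311) = +0.888889 -0.592769 +0.037059 = +0.333179
|D^3_{-1,1}|² = |d^3_{-1,1}(β)|² = (+0.333179)² = 0.111008 (the z-rotation phases have unit modulus)

P=0.1110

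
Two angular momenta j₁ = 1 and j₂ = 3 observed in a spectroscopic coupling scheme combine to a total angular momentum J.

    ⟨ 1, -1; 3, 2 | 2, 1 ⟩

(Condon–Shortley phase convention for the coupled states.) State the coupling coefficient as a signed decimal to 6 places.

√[5·2!0!4!/7! · 0!2!5!1!3!1!] = √(480/7)
  +(−1)^2/∏(2,0,0,3,0,1)! = 1/12  (running 1/12)
⟨..|..⟩ = √(480/7)·(1/12) = +0.690066

+0.690066  (= +√(10/21))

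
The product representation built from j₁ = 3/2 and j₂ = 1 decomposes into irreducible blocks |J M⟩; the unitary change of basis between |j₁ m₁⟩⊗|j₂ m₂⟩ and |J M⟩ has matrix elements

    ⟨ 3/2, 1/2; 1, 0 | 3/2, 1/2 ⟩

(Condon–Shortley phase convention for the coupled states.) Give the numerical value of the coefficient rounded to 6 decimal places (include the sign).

triangle: 1!*2!*1!/5! = 2/120
(j±m)!: 2!*1!*1!*1!*2!*1! = 4
prefactor² = (2J+1)*Δ*N² = 4/15
  k=0: +1/(0!*1!*1!*1!*1!*0!) = 1
  k=1: −1/(1!*0!*0!*0!*2!*1!) = -1/2
Σ = 1/2  ⇒  CG² = 4/15*(1/2)² = 1/15
CG = +√(1/15) = +0.258199

+√(1/15) = +0.258199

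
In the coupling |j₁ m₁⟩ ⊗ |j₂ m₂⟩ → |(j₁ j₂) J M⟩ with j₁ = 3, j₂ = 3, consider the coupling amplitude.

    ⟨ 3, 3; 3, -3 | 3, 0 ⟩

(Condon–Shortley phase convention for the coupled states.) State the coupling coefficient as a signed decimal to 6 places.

+0.408248

triangle: 3!×3!×3!/10! = 216/3628800
(j±m)!: 6!×0!×0!×6!×3!×3! = 18662400
prefactor² = (2J+1)×Δ×N² = 7776
  k=0: +1/(0!×3!×0!×0!×3!×3!) = 1/216
Σ = 1/216  ⇒  CG² = 7776×(1/216)² = 1/6
CG = +√(1/6) = +0.408248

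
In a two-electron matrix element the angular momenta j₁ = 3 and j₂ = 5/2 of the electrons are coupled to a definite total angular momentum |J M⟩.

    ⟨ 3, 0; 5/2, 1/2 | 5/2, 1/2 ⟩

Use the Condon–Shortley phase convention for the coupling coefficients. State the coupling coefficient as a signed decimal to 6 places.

+√(8/105) ≈ +0.276026

√[6·3!3!2!/9! · 3!3!3!2!3!2!] = √(216/35)
  +(−1)^1/∏(1,2,2,2,1,0)! = -1/8  (running -1/8)
  +(−1)^2/∏(2,1,1,1,2,1)! = 1/4  (running 1/8)
  +(−1)^3/∏(3,0,0,0,3,2)! = -1/72  (running 1/9)
⟨..|..⟩ = √(216/35)·(1/9) = +0.276026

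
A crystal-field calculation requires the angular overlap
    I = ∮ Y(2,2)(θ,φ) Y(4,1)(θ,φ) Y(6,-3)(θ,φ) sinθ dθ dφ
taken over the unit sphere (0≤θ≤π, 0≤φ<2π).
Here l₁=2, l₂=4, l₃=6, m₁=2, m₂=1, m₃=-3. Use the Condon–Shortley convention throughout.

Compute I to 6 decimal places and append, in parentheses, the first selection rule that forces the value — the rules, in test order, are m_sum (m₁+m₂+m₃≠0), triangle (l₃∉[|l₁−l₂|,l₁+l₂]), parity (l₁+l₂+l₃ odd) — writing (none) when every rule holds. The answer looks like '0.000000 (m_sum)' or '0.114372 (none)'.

Rules hold: Σm=0, L=12 even, 2≤6≤6.
N = 5·9·13 = 585
Δ = 0!·4!·8!/13! = 1/6435
Racah Σ t=0..0: t=0:+1/2304 = 1/2304
⇒ 3j(2 4 6; 0 0 0)² = 5/143, sgn +1
Racah Σ t=0..0: t=0:+1/17280 = 1/17280
⇒ 3j(2 4 6; 2 1 -3)² = 14/715, sgn -1
4πI² = N·(3j₀)²·(3jₘ)² = 630/1573
I = -1·√(0.400509/4π) = -0.17852580
No selection rule forces the value: the integral is nonzero (none).

-0.178526 (none)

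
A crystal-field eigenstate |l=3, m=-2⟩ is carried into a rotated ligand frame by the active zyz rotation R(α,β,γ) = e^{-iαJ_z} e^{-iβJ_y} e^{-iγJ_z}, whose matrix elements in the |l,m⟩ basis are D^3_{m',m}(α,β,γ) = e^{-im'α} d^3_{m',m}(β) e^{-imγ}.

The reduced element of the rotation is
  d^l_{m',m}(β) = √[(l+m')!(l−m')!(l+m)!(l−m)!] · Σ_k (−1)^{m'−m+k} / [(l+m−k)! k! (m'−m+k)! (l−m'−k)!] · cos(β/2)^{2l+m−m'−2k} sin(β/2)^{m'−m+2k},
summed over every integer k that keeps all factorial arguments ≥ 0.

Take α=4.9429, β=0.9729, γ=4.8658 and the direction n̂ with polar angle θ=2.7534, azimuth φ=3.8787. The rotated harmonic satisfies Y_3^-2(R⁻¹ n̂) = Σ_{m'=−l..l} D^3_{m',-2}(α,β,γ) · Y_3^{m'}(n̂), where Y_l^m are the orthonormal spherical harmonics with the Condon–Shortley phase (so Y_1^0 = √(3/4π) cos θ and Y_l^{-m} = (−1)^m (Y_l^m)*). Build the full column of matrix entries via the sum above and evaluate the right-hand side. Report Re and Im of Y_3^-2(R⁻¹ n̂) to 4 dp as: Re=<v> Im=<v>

Need the full column D^3_{m',-2} for m'=−3..3 at α=4.9429, β=0.9729, γ=4.8658.
cos(β/2)=0.883998, sin(β/2)=0.467491
d^3_{-3,-2}: single k=1 term ⇒ +0.618166;  D = +0.519619-0.334852i
d^3_{-2,-2}: k∈[0..1] ⇒ +0.477208 -0.667300 = -0.190092;  D = -0.136754-0.132035i
d^3_{-1,-2}: k∈[0..1] ⇒ -0.798049 +0.446378 = -0.351671;  D = +0.180002-0.302112i
d^3_{0,-2}: k∈[0..1] ⇒ +0.730990 -0.204435 = +0.526556;  D = -0.501964-0.159036i
d^3_{1,-2}: k∈[0..1] ⇒ -0.446378 +0.062419 = -0.383959;  D = -0.029272+0.382842i
d^3_{2,-2}: k∈[0..1] ⇒ +0.186623 -0.010438 = +0.176184;  D = +0.174094-0.027060i
d^3_{3,-2}: single k=0 term ⇒ -0.048349;  D = -0.018145-0.044815i
Y_3^{m'}(θ=2.7534,φ=3.8787) and Σ D·Y over m':
  (+0.5196-0.3349i)·(+0.0135+0.0181i)  (-0.1368-0.1320i)·(-0.0131+0.1349i)  (+0.1800-0.3021i)·(-0.2974+0.2700i)  (-0.5020-0.1590i)·(-0.4434+0.0000i)  (-0.0293+0.3828i)·(+0.2974+0.2700i)  (+0.1741-0.0271i)·(-0.0131-0.1349i)  (-0.0181-0.0448i)·(-0.0135+0.0181i)
Y_3^-2(R⁻¹ n̂) = +0.166356+0.280244i

Re=0.1664 Im=0.2802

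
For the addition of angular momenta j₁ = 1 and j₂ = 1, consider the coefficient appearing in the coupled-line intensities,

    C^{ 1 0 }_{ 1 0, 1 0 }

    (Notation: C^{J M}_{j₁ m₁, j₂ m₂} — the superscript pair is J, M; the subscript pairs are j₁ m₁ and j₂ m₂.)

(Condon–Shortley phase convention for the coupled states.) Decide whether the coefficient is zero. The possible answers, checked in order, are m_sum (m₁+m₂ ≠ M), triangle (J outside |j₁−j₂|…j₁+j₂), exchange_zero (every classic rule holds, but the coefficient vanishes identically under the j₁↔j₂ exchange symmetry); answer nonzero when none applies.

exchange_zero

m-sum: m₁+m₂ = 0+0 = 0, M = 0  ✓
triangle: |j₁−j₂| = 0 ≤ J = 1 ≤ j₁+j₂ = 2  ✓
exchange: j₁=j₂ and m₁=m₂, and (−1)^(j₁+j₂−J) = (−1)^1 = −1 forces ⟨j₁m₁;j₂m₂|JM⟩ = −⟨j₂m₂;j₁m₁|JM⟩ = −⟨j₁m₁;j₂m₂|JM⟩ ⇒ the coefficient vanishes identically
Racah sum check: Σ_k collapses to 0 ⇒ CG = 0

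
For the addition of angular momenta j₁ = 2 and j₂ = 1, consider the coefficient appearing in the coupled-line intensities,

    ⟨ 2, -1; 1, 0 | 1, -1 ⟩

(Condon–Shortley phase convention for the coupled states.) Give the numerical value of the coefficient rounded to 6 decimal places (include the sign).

j₁+j₂−J=2  J+j₁−j₂=2  J−j₁+j₂=0  j₁+j₂+J+1=5
(j₁±m₁, j₂±m₂, J±M) = (1,3,1,1,0,2)
P² = 6/5
sum k=1..1:
  [1] −1/2 = -1/2
S = -1/2
C² = P²·S² = 3/10 ; C = -0.547723

-0.547723  (= −√(3/10))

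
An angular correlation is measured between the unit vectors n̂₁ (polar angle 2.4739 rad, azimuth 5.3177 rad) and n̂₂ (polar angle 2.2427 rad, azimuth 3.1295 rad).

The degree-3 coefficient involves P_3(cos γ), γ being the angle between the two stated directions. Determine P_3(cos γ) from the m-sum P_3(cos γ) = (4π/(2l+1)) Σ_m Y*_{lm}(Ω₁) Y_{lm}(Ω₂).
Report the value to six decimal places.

Term-by-term m-sum for l=3 (normalisation 4π/7 = 1.795196):
  term(m=-3) = (0.019030, 0.005501)   from Y*(Ω₁)=(-0.096079, -0.024036), Y(Ω₂)=(-0.199879, -0.007254)
  term(m=-2) = (-0.039527, -0.113183)   from Y*(Ω₁)=(0.108434, 0.287926), Y(Ω₂)=(-0.389550, -0.009423)
  term(m=-1) = (-0.057216, 0.080586)   from Y*(Ω₁)=(0.237190, -0.342779), Y(Ω₂)=(-0.237079, -0.002867)
  term(m=+0) = (-0.006011, -0.000000)   from Y*(Ω₁)=(-0.024353, -0.000000), Y(Ω₂)=(0.246838, 0.000000)
  term(m=+1) = (-0.057216, -0.080586)   from Y*(Ω₁)=(-0.237190, -0.342779), Y(Ω₂)=(0.237079, -0.002867)
  term(m=+2) = (-0.039527, 0.113183)   from Y*(Ω₁)=(0.108434, -0.287926), Y(Ω₂)=(-0.389550, 0.009423)
  term(m=+3) = (0.019030, -0.005501)   from Y*(Ω₁)=(0.096079, -0.024036), Y(Ω₂)=(0.199879, -0.007254)
Σ over m = (-0.161437, 0.000000); ×(4π/7) → (-0.289811, 0.000000). Real part: -0.289811

-0.289811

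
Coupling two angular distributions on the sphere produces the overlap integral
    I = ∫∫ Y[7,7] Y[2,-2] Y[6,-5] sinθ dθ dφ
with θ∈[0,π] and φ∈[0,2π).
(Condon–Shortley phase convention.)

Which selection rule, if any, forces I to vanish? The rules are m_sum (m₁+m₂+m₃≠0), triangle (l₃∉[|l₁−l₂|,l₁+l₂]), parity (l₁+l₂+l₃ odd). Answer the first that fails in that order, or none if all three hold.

azimuthal sum: 7 − 2 − 5 = 0  ✓
5 ≤ 6 ≤ 9 (triangle on l)  ✓
L = 7 + 2 + 6 = 15 (odd)  ✗

parity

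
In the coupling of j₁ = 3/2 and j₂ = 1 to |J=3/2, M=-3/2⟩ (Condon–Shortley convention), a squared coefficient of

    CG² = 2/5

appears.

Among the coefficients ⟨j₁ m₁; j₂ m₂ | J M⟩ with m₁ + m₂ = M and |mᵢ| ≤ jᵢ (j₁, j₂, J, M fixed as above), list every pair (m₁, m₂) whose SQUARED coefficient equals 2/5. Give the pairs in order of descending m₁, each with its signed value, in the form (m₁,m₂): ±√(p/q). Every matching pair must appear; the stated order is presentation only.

(-1/2,-1): +√(2/5)

Admissible pairs with m₁+m₂ = M = -3/2: (-3/2,0), (-1/2,-1)
  (m₁,m₂)=(-1/2,-1): CG² = 2/5, CG = +√(2/5)   ← matches the target
  (m₁,m₂)=(-3/2,0): CG² = 3/5, CG = −√(3/5)
Pairs with CG² = 2/5: (-1/2,-1): +√(2/5)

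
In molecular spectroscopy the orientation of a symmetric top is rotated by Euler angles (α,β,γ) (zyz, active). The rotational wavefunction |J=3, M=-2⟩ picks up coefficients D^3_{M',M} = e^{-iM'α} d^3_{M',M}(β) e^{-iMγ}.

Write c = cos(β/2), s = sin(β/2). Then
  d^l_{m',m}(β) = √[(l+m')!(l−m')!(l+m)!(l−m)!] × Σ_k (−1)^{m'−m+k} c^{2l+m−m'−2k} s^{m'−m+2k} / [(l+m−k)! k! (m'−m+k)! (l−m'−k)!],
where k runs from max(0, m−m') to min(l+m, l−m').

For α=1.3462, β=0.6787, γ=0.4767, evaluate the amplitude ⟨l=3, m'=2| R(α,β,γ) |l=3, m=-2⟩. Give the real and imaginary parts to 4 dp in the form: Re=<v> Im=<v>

Split into d^3_{2,-2}(β=0.6787) × two z-phases.
With c≡cos(β/2)=0.942971 and s≡sin(β/2)=0.332874, N=[120·1·1·120]^{1/2}=120.000000
Admissible k: 0..1 (factorial args all ≥0)
  k=0: (−1)^4·120.0000/(24)·0.9430^2·0.3329^4 = +0.054587
  k=1: (−1)^5·120.0000/(120)·0.9430^0·0.3329^6 = -0.001360
d^3_{2,-2}(0.6787) = +0.054587 -0.001360 = +0.053226
Attach z-rotation phases: D = e^{-i(2)(1.3462)}·(+0.053226)·e^{-i(-2)(0.4767)} = -0.008911-0.052475i

Re=-0.0089 Im=-0.0525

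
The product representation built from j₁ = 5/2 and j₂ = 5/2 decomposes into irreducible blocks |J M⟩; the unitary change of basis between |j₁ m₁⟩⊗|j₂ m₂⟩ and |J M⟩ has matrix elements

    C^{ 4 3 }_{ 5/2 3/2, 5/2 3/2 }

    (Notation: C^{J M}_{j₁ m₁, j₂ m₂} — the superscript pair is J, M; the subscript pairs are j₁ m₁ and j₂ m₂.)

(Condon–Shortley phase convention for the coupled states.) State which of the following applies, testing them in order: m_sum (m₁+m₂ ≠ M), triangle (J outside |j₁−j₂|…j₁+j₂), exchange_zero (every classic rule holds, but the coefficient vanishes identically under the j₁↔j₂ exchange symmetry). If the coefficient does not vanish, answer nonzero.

m-sum: m₁+m₂ = 3/2+3/2 = 3, M = 3  ✓
triangle: |j₁−j₂| = 0 ≤ J = 4 ≤ j₁+j₂ = 5  ✓
exchange: j₁=j₂ and m₁=m₂, and (−1)^(j₁+j₂−J) = (−1)^1 = −1 forces ⟨j₁m₁;j₂m₂|JM⟩ = −⟨j₂m₂;j₁m₁|JM⟩ = −⟨j₁m₁;j₂m₂|JM⟩ ⇒ the coefficient vanishes identically
Racah sum check: Σ_k collapses to 0 ⇒ CG = 0

exchange_zero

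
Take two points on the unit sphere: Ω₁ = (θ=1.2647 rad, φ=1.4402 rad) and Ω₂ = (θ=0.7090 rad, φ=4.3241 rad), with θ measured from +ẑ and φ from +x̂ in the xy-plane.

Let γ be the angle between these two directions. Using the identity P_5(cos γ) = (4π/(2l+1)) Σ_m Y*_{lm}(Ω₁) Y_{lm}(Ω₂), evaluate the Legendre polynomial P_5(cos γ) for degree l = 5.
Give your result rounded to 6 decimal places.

-0.303569

Term-by-term m-sum for l=5 (normalisation 4π/11 = 1.142397):
  [-5]  conj(Y_{5,-5})(Ω₁) = (0.222265, 0.290573) ; Y_{5,-5}(Ω₂) = (-0.050612, -0.019668) ; Δ = (-0.005534, -0.019078)
  [-4]  conj(Y_{5,-4})(Ω₁) = (0.316844, -0.182418) ; Y_{5,-4}(Ω₂) = (0.003531, 0.200146) ; Δ = (0.037629, 0.062771)
  [-3]  conj(Y_{5,-3})(Ω₁) = (0.020929, 0.050657) ; Y_{5,-3}(Ω₂) = (0.367093, -0.157776) ; Δ = (0.015675, 0.015294)
  [-2]  conj(Y_{5,-2})(Ω₁) = (0.326378, -0.087241) ; Y_{5,-2}(Ω₂) = (-0.283281, -0.278327) ; Δ = (-0.116738, -0.066126)
  [-1]  conj(Y_{5,-1})(Ω₁) = (-0.003902, -0.029708) ; Y_{5,-1}(Ω₂) = (0.007553, -0.018465) ; Δ = (-0.000578, -0.000152)
  [+0]  conj(Y_{5,0})(Ω₁) = (0.322923, -0.000000) ; Y_{5,0}(Ω₂) = (-0.392159, 0.000000) ; Δ = (-0.126637, 0.000000)
  [+1]  conj(Y_{5,1})(Ω₁) = (0.003902, -0.029708) ; Y_{5,1}(Ω₂) = (-0.007553, -0.018465) ; Δ = (-0.000578, 0.000152)
  [+2]  conj(Y_{5,2})(Ω₁) = (0.326378, 0.087241) ; Y_{5,2}(Ω₂) = (-0.283281, 0.278327) ; Δ = (-0.116738, 0.066126)
  [+3]  conj(Y_{5,3})(Ω₁) = (-0.020929, 0.050657) ; Y_{5,3}(Ω₂) = (-0.367093, -0.157776) ; Δ = (0.015675, -0.015294)
  [+4]  conj(Y_{5,4})(Ω₁) = (0.316844, 0.182418) ; Y_{5,4}(Ω₂) = (0.003531, -0.200146) ; Δ = (0.037629, -0.062771)
  [+5]  conj(Y_{5,5})(Ω₁) = (-0.222265, 0.290573) ; Y_{5,5}(Ω₂) = (0.050612, -0.019668) ; Δ = (-0.005534, 0.019078)
Total Σ_m = (-0.265729, 0.000000). Multiply by 1.142397: (-0.303569, 0.000000). P_5(cos γ) = -0.303569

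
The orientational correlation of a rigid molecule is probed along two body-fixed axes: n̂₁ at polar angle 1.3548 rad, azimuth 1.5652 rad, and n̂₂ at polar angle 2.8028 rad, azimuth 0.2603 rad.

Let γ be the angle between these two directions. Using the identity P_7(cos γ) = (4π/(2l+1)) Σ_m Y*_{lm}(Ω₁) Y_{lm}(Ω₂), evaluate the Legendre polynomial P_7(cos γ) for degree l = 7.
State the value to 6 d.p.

Addition theorem: P_7(cos γ) = (4π/15) Σ_m Y*_{lm}(Ω₁) Y_{lm}(Ω₂), m = −7…7:
  m=-7: (-0.01661 - 0.42383j) × (-0.00006 - 0.00022j) = -0.00009 + 0.00003j  (running Σ = -0.00009 + 0.00003j)
  m=-6: (-0.34804 + 0.01169j) × (-0.00002 + 0.00238j) = -0.00002 - 0.00083j  (running Σ = -0.00011 - 0.00080j)
  m=-5: (-0.00368 - 0.13138j) × (0.00418 - 0.01515j) = -0.00201 - 0.00049j  (running Σ = -0.00212 - 0.00129j)
  m=-4: (-0.34392 + 0.00770j) × (-0.03653 + 0.06241j) = 0.01208 - 0.02175j  (running Σ = 0.00997 - 0.02304j)
  m=-3: (-0.00047 - 0.02784j) × (0.16571 - 0.16422j) = -0.00465 - 0.00454j  (running Σ = 0.00532 - 0.02758j)
  m=-2: (-0.32787 + 0.00367j) × (-0.42851 + 0.24569j) = 0.13959 - 0.08213j  (running Σ = 0.14491 - 0.10970j)
  m=-1: (0.00007 + 0.01237j) × (0.52038 - 0.13860j) = 0.00175 + 0.00642j  (running Σ = 0.14666 - 0.10328j)
  m=0: (-0.32126 + 0.00000j) × (0.07661 + 0.00000j) = -0.02461 + 0.00000j  (running Σ = 0.12205 - 0.10328j)
  m=1: (-0.00007 + 0.01237j) × (-0.52038 - 0.13860j) = 0.00175 - 0.00642j  (running Σ = 0.12380 - 0.10970j)
  m=2: (-0.32787 - 0.00367j) × (-0.42851 - 0.24569j) = 0.13959 + 0.08213j  (running Σ = 0.26339 - 0.02758j)
  m=3: (0.00047 - 0.02784j) × (-0.16571 - 0.16422j) = -0.00465 + 0.00454j  (running Σ = 0.25874 - 0.02304j)
  m=4: (-0.34392 - 0.00770j) × (-0.03653 - 0.06241j) = 0.01208 + 0.02175j  (running Σ = 0.27083 - 0.00129j)
  m=5: (0.00368 - 0.13138j) × (-0.00418 - 0.01515j) = -0.00201 + 0.00049j  (running Σ = 0.26882 - 0.00080j)
  m=6: (-0.34804 - 0.01169j) × (-0.00002 - 0.00238j) = -0.00002 + 0.00083j  (running Σ = 0.26880 + 0.00003j)
  m=7: (0.01661 - 0.42383j) × (0.00006 - 0.00022j) = -0.00009 - 0.00003j  (running Σ = 0.26871 - 0.00000j)
Accumulated sum 0.26871 - 0.00000j; after 4π/(2l+1) scaling, 0.22511 - 0.00000j ⇒ P_7 = 0.225113

0.225113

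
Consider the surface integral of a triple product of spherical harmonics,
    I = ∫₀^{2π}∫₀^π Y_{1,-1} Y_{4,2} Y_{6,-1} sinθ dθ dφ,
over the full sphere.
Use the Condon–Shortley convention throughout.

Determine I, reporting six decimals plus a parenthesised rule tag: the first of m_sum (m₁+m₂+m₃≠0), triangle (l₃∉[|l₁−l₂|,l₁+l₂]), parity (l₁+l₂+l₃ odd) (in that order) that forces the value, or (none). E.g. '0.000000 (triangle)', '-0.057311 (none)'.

|1−4|≤6≤1+4 violated ⇒ I = 0

0.000000 (triangle)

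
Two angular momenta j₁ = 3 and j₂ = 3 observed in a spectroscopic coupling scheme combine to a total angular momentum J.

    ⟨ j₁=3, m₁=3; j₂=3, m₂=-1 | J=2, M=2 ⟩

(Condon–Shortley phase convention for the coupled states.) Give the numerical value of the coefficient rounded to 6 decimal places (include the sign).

+√(5/42) ≈ +0.345033

j₁+j₂−J=4  J+j₁−j₂=2  J−j₁+j₂=2  j₁+j₂+J+1=9
(j₁±m₁, j₂±m₂, J±M) = (6,0,2,4,4,0)
P² = 7680/7
sum k=0..0:
  [0] +1/96 = 1/96
S = 1/96
C² = P²·S² = 5/42 ; C = +0.345033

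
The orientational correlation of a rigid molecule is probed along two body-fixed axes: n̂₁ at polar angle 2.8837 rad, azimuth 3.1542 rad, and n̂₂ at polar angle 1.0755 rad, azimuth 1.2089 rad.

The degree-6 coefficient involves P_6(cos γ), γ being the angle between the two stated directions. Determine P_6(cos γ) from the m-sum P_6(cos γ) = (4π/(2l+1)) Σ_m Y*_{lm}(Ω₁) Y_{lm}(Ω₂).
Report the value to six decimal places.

Expand P_6 via completeness: Σ_{m} conj(Y_{6,m}) at Ω₁ times Y_{6,m} at Ω₂ —
  m=-6: Y*=0.00013 + 0.00001j  Y=0.12663 - 0.18487j  product 0.00002 - 0.00002j
  m=-5: Y*=0.00174 + 0.00011j  Y=0.40745 + 0.09914j  product 0.00070 + 0.00022j
  m=-4: Y*=0.01400 + 0.00071j  Y=0.03902 + 0.31506j  product 0.00032 + 0.00444j
  m=-3: Y*=0.07606 + 0.00288j  Y=0.09608 - 0.05064j  product 0.00745 - 0.00358j
  m=-2: Y*=0.27569 + 0.00695j  Y=0.26111 + 0.23077j  product 0.07038 + 0.06544j
  m=-1: Y*=0.58900 + 0.00743j  Y=-0.00567 + 0.01499j  product -0.00345 + 0.00879j
  m=+0: Y*=0.42006 + 0.00000j  Y=0.33741 + 0.00000j  product 0.14173 + 0.00000j
  m=+1: Y*=-0.58900 + 0.00743j  Y=0.00567 + 0.01499j  product -0.00345 - 0.00879j
  m=+2: Y*=0.27569 - 0.00695j  Y=0.26111 - 0.23077j  product 0.07038 - 0.06544j
  m=+3: Y*=-0.07606 + 0.00288j  Y=-0.09608 - 0.05064j  product 0.00745 + 0.00358j
  m=+4: Y*=0.01400 - 0.00071j  Y=0.03902 - 0.31506j  product 0.00032 - 0.00444j
  m=+5: Y*=-0.00174 + 0.00011j  Y=-0.40745 + 0.09914j  product 0.00070 - 0.00022j
  m=+6: Y*=0.00013 - 0.00001j  Y=0.12663 + 0.18487j  product 0.00002 + 0.00002j
Accumulated sum 0.29258 + 0.00000j; after 4π/(2l+1) scaling, 0.28282 + 0.00000j ⇒ P_6 = 0.282820

0.282820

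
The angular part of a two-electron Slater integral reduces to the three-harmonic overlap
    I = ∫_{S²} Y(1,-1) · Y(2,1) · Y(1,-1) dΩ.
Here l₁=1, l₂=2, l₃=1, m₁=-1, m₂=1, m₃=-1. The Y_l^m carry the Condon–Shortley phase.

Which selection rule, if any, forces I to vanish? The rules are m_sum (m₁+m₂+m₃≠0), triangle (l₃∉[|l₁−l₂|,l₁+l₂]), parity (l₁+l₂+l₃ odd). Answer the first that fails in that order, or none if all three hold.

m_sum

azimuthal sum: -1 + 1 − 1 = -1  ✗
1 ≤ 1 ≤ 3 (triangle on l)
L = 1 + 2 + 1 = 4 (even)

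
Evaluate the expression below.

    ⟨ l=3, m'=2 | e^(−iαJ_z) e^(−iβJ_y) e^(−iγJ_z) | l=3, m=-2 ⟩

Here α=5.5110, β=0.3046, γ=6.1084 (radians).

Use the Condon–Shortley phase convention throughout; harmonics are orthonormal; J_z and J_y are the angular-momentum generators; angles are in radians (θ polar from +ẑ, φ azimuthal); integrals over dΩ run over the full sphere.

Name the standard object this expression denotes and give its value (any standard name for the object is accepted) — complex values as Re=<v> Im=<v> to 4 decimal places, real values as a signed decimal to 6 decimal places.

Wigner D-matrix element, Re=0.0009 Im=0.0024

This is a Wigner D-matrix element — the rotation-matrix element ⟨l m'| R(α,β,γ) |l m⟩ in the angular-momentum basis.
Split into d^3_{2,-2}(β=0.3046) × two z-phases.
With c≡cos(β/2)=0.988425 and s≡sin(β/2)=0.151712, N=[120·1·1·120]^{1/2}=120.000000
Admissible k: 0..1 (factorial args all ≥0)
  k=0: (−1)^4·120.0000/(24)·0.9884^2·0.1517^4 = +0.002588
  k=1: (−1)^5·120.0000/(120)·0.9884^0·0.1517^6 = -0.000012
d^3_{2,-2}(0.3046) = +0.002588 -0.000012 = +0.002576
Phases: e^{-i·(2)·5.5110}=+0.026423+0.999651i, e^{-i·(-2)·6.1084}=+0.939520-0.342494i ⇒ D=+0.000946+0.002396i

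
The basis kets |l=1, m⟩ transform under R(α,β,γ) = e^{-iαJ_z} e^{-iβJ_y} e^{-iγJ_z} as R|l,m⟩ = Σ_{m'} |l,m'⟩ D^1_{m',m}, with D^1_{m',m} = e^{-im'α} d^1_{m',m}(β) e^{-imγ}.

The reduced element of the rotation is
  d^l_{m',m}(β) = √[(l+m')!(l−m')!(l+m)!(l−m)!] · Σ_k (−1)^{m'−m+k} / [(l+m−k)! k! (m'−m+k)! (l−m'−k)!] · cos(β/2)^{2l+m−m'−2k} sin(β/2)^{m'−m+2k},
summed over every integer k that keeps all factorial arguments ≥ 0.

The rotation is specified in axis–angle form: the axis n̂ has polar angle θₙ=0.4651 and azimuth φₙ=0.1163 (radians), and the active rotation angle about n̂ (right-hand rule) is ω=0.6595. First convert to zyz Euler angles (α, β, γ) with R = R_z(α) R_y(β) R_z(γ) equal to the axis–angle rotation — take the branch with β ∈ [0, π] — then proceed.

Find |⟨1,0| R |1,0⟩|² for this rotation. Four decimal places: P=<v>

Axis–angle → zyz. n̂ = (sinθₙcosφₙ, sinθₙsinφₙ, cosθₙ) = (+0.445482, +0.052044, +0.893777), ω = 0.6595.
R = I cosω + sinω [n̂]ₓ + (1−cosω) n̂n̂ᵀ gives
  R = [+0.831915, -0.542775, +0.115384; +0.552498, +0.790867, -0.263202; +0.051606, +0.282711, +0.957816]
β = atan2(√(R₁₃²+R₂₃²), R₃₃) = 0.291493; α = atan2(R₂₃, R₁₃) mod 2π = 5.125542; γ = atan2(R₃₂, −R₃₁) mod 2π = 1.751349
First d^1_{0,0}(β=0.2915), then the phase factors e^{-i(0)α} and e^{-i(0)γ}:
c=cos(0.291493/2)=0.989398, s=sin(0.291493/2)=0.145231; N=√[1·1·1·1]=1.000000
k: max(0,(0)−(0))=0 … min(1+(0),1−(0))=1
  k=0: (−1)^0·1.0000/(1)·0.9894^2·0.1452^0 = +0.978908
  k=1: (−1)^1·1.0000/(1)·0.9894^0·0.1452^2 = -0.021092
d^1_{0,0}(0.2915) = +0.978908 -0.021092 = +0.957816
|D^1_{0,0}|² = |d^1_{0,0}(β)|² = (+0.957816)² = 0.917411 (the z-rotation phases have unit modulus)

P=0.9174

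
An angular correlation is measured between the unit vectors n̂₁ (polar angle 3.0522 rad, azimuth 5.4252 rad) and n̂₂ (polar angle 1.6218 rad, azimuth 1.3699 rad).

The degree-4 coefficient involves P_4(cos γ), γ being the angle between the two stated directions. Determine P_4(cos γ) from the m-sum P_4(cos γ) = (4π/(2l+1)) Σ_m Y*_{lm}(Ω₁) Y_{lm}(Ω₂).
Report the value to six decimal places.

Addition theorem: P_4(cos γ) = (4π/9) Σ_m Y*_{lm}(Ω₁) Y_{lm}(Ω₂), m = −4…4:
  m=-4: Y*=-0.000027+0.000008i  Y=+0.305581+0.316903i  product -0.000011-0.000006i
  m=-3: Y*=+0.000748+0.000477i  Y=+0.036032-0.052365i  product +0.000052-0.000022i
  m=-2: Y*=-0.002293-0.015681i  Y=+0.301495+0.128108i  product +0.001318-0.005021i
  m=-1: Y*=-0.108503+0.125520i  Y=+0.014332-0.070379i  product +0.007279+0.009435i
  m=+0: Y*=+0.812796-0.000000i  Y=+0.309133+0.000000i  product +0.251262+0.000000i
  m=+1: Y*=+0.108503+0.125520i  Y=-0.014332-0.070379i  product +0.007279-0.009435i
  m=+2: Y*=-0.002293+0.015681i  Y=+0.301495-0.128108i  product +0.001318+0.005021i
  m=+3: Y*=-0.000748+0.000477i  Y=-0.036032-0.052365i  product +0.000052+0.000022i
  m=+4: Y*=-0.000027-0.000008i  Y=+0.305581-0.316903i  product -0.000011+0.000006i
Σ over m = +0.268538+0.000000i; ×(4π/9) → +0.374949+0.000000i. Real part: 0.374949

0.374949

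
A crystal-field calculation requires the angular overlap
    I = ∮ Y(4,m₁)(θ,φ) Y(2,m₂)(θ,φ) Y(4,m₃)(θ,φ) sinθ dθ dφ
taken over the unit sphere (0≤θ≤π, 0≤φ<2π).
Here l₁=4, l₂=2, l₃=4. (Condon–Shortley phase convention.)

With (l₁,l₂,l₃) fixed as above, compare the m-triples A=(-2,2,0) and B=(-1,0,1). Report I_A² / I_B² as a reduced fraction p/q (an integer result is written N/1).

540/289

l's match ⇒ only the (l;m) 3-j factors differ between A and B.
A: triangle coeff Δ(4,2,4) = 1/13860; Σ_t [2,2]: t=2:+1/192 = 1/192; (3j)²=3/77 [(4 2 4; -2 2 0)], sign=+1
B: triangle coeff Δ(4,2,4) = 1/13860; Σ_t [0,2]: t=0:+1/480 t=1:−1/48 t=2:+1/144 = -17/1440; (3j)²=289/13860 [(4 2 4; -1 0 1)], sign=+1
I_A²/I_B² = (3/77)/(289/13860) = 540/289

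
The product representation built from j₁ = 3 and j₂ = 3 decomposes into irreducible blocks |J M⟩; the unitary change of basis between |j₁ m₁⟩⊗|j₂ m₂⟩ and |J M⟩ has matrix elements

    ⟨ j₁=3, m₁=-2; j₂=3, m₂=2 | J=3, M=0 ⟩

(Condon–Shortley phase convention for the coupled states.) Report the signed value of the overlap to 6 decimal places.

−√(1/6) ≈ -0.408248

j₁+j₂−J=3  J+j₁−j₂=3  J−j₁+j₂=3  j₁+j₂+J+1=10
(j₁±m₁, j₂±m₂, J±M) = (1,5,5,1,3,3)
P² = 216
sum k=2..3:
  [2] +1/72 = 1/72
  [3] −1/24 = -1/24
S = -1/36
C² = P²·S² = 1/6 ; C = -0.408248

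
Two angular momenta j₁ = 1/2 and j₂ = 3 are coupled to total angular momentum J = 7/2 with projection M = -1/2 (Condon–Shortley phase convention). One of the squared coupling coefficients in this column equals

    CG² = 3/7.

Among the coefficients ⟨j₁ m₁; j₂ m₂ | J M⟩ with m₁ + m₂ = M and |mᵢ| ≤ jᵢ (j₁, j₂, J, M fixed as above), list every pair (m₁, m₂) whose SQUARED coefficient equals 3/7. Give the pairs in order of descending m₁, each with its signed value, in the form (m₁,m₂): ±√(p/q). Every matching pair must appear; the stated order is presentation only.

Admissible pairs with m₁+m₂ = M = -1/2: (-1/2,0), (1/2,-1)
  (m₁,m₂)=(1/2,-1): CG² = 3/7, CG = +√(3/7)   ← matches the target
  (m₁,m₂)=(-1/2,0): CG² = 4/7, CG = +√(4/7)
Pairs with CG² = 3/7: (1/2,-1): +√(3/7)

(1/2,-1): +√(3/7)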